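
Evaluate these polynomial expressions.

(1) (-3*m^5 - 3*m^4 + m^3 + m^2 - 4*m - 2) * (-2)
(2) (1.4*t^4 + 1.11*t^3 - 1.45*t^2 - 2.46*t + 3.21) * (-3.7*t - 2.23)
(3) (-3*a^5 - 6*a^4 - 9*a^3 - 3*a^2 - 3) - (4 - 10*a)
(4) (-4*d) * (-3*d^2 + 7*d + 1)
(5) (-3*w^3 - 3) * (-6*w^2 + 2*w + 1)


(1) = 6*m^5 + 6*m^4 - 2*m^3 - 2*m^2 + 8*m + 4
(2) = -5.18*t^5 - 7.229*t^4 + 2.8897*t^3 + 12.3355*t^2 - 6.3912*t - 7.1583
(3) = -3*a^5 - 6*a^4 - 9*a^3 - 3*a^2 + 10*a - 7
(4) = 12*d^3 - 28*d^2 - 4*d
(5) = 18*w^5 - 6*w^4 - 3*w^3 + 18*w^2 - 6*w - 3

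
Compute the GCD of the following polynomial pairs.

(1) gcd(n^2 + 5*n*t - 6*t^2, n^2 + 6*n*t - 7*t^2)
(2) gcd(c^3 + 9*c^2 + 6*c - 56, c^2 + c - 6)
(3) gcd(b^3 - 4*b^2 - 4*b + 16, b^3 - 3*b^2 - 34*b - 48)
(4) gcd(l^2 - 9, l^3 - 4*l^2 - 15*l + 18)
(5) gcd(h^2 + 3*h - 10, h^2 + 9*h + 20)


(1) = gcd((n - t)*(n + 6*t), (n - t)*(n + 7*t)) = -n + t
(2) = c - 2
(3) = gcd((b - 4)*(b - 2)*(b + 2), (b - 8)*(b + 2)*(b + 3)) = b + 2
(4) = l + 3
(5) = gcd((h - 2)*(h + 5), (h + 4)*(h + 5)) = h + 5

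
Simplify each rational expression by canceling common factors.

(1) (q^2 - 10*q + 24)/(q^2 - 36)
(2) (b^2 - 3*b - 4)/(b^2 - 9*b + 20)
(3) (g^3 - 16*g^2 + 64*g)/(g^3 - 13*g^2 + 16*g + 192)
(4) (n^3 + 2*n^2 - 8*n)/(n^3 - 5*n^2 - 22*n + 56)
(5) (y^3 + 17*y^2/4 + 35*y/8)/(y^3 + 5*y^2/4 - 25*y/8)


(1) = (q - 4)/(q + 6)
(2) = (b + 1)/(b - 5)
(3) = g/(g + 3)
(4) = n/(n - 7)
(5) = (4*y + 7)/(4*y - 5)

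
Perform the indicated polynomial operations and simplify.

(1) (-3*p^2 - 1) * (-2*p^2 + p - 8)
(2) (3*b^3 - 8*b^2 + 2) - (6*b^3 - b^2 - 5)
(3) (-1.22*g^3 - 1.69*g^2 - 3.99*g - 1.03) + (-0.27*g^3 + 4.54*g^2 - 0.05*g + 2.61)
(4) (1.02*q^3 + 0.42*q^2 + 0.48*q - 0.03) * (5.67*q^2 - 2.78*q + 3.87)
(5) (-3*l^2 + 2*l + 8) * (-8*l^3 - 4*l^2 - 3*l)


(1) = 6*p^4 - 3*p^3 + 26*p^2 - p + 8
(2) = -3*b^3 - 7*b^2 + 7
(3) = -1.49*g^3 + 2.85*g^2 - 4.04*g + 1.58
(4) = 5.7834*q^5 - 0.4542*q^4 + 5.5014*q^3 + 0.1209*q^2 + 1.941*q - 0.1161
(5) = 24*l^5 - 4*l^4 - 63*l^3 - 38*l^2 - 24*l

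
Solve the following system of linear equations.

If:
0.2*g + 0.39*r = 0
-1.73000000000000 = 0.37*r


Then:
g = 9.12
r = -4.68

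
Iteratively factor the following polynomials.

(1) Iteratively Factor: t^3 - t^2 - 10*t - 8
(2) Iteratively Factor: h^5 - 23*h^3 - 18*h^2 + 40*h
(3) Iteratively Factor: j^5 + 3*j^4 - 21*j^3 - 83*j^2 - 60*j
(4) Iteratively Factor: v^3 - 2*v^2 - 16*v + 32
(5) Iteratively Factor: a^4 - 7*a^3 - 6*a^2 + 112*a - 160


(1) = (t + 2)*(t^2 - 3*t - 4) = (t + 1)*(t + 2)*(t - 4)
(2) = (h + 4)*(h^4 - 4*h^3 - 7*h^2 + 10*h) = (h + 2)*(h + 4)*(h^3 - 6*h^2 + 5*h) = h*(h + 2)*(h + 4)*(h^2 - 6*h + 5) = h*(h - 5)*(h + 2)*(h + 4)*(h - 1)
(3) = (j + 4)*(j^4 - j^3 - 17*j^2 - 15*j) = (j + 1)*(j + 4)*(j^3 - 2*j^2 - 15*j) = (j + 1)*(j + 3)*(j + 4)*(j^2 - 5*j) = j*(j + 1)*(j + 3)*(j + 4)*(j - 5)
(4) = (v + 4)*(v^2 - 6*v + 8) = (v - 2)*(v + 4)*(v - 4)
(5) = (a - 5)*(a^3 - 2*a^2 - 16*a + 32) = (a - 5)*(a - 4)*(a^2 + 2*a - 8) = (a - 5)*(a - 4)*(a - 2)*(a + 4)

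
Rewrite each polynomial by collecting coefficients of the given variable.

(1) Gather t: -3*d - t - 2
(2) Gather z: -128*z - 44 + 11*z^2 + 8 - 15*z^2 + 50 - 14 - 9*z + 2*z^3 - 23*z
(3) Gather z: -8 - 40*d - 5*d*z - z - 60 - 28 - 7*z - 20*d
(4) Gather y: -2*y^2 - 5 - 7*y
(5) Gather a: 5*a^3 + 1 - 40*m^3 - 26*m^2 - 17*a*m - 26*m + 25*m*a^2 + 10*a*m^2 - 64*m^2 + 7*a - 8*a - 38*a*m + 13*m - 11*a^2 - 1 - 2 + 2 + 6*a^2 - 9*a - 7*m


(1) = -3*d - t - 2
(2) = 2*z^3 - 4*z^2 - 160*z
(3) = -60*d + z*(-5*d - 8) - 96
(4) = -2*y^2 - 7*y - 5
(5) = 5*a^3 + a^2*(25*m - 5) + a*(10*m^2 - 55*m - 10) - 40*m^3 - 90*m^2 - 20*m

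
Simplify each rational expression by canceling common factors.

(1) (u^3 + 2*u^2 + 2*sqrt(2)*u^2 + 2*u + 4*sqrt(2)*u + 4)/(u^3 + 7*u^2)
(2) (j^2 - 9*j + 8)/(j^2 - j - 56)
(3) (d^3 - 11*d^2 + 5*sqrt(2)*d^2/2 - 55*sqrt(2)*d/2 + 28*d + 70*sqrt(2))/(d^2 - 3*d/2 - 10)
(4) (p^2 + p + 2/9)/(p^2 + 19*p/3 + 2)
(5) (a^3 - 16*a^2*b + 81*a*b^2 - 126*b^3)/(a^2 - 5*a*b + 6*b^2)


(1) = (u^3 + u^2*(2 + 2*sqrt(2)) + u*(2 + 4*sqrt(2)) + 4)/(u^3 + 7*u^2)
(2) = (j - 1)/(j + 7)
(3) = (4*d^2 + d*(-28 + 10*sqrt(2)) - 70*sqrt(2))/(4*d + 10)
(4) = (3*p + 2)/(3*p + 18)
(5) = (a^2 - 13*a*b + 42*b^2)/(a - 2*b)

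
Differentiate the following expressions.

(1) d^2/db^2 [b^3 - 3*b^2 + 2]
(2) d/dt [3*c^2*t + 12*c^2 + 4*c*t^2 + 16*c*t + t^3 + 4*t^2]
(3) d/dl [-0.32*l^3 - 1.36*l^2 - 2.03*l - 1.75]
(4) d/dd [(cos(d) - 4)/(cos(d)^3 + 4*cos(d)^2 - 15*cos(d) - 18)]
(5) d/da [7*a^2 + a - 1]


(1) = 6*b - 6
(2) = 3*c^2 + 8*c*t + 16*c + 3*t^2 + 8*t
(3) = -0.96*l^2 - 2.72*l - 2.03
(4) = (-61*cos(d)/2 - 4*cos(2*d) + cos(3*d)/2 + 74)*sin(d)/(cos(d)^3 + 4*cos(d)^2 - 15*cos(d) - 18)^2
(5) = 14*a + 1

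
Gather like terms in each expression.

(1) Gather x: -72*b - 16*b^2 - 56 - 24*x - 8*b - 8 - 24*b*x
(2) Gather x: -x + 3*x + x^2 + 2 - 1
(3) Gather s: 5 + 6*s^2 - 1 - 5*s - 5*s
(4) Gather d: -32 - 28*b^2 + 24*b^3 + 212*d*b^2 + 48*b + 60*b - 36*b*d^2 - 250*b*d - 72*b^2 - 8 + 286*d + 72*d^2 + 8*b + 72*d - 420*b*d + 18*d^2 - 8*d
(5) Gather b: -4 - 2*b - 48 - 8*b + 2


(1) = -16*b^2 - 80*b + x*(-24*b - 24) - 64
(2) = x^2 + 2*x + 1
(3) = 6*s^2 - 10*s + 4
(4) = 24*b^3 - 100*b^2 + 116*b + d^2*(90 - 36*b) + d*(212*b^2 - 670*b + 350) - 40
(5) = -10*b - 50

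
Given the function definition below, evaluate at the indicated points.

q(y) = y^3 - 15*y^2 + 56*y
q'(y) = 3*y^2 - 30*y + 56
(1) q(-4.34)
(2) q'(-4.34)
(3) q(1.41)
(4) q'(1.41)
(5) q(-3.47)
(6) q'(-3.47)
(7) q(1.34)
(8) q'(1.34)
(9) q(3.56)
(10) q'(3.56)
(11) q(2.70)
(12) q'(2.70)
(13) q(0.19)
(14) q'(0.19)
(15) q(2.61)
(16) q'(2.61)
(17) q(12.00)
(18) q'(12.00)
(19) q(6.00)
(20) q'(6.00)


(1) = -607.32
(2) = 242.71
(3) = 51.94
(4) = 19.66
(5) = -416.72
(6) = 196.22
(7) = 50.51
(8) = 21.19
(9) = 54.37
(10) = -12.78
(11) = 61.53
(12) = -3.13
(13) = 10.11
(14) = 50.41
(15) = 61.76
(16) = -1.86
(17) = 240.00
(18) = 128.00
(19) = 12.00
(20) = -16.00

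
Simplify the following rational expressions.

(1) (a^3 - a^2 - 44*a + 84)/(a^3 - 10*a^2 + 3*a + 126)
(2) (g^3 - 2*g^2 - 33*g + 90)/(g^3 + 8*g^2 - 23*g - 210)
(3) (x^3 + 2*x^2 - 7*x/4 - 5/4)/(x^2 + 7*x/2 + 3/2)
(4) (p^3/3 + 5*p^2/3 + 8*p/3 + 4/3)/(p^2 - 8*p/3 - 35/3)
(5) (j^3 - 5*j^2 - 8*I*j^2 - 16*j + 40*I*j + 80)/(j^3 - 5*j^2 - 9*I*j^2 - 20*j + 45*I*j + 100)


(1) = (a^2 + 5*a - 14)/(a^2 - 4*a - 21)
(2) = (g - 3)/(g + 7)
(3) = (2*x^2 + 3*x - 5)/(2*x + 6)
(4) = (p^3 + 5*p^2 + 8*p + 4)/(3*p^2 - 8*p - 35)
(5) = (j - 4*I)/(j - 5*I)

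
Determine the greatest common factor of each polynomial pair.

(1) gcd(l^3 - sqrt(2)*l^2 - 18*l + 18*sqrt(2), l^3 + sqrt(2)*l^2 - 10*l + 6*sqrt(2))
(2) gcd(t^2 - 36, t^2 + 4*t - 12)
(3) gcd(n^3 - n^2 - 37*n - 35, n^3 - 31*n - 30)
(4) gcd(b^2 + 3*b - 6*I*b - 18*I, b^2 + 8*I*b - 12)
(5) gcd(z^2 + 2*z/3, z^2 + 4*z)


(1) = l^2 + 2*sqrt(2)*l - 6
(2) = t + 6
(3) = n^2 + 6*n + 5
(4) = gcd((b + 3)*(b - 6*I), (b + 2*I)*(b + 6*I)) = 1
(5) = z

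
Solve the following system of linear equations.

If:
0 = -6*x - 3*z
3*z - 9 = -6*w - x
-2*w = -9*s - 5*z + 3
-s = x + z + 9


Then:
s = -333/8
w = -411/16
x = -261/8
z = 261/4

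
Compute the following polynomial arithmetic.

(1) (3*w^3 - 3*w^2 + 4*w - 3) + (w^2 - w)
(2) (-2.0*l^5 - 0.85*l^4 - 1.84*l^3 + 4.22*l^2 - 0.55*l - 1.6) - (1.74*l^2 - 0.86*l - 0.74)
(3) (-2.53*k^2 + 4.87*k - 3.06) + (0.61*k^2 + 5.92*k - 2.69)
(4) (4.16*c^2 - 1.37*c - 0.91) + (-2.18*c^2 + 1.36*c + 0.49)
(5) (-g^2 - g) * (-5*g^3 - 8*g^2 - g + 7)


(1) = 3*w^3 - 2*w^2 + 3*w - 3
(2) = -2.0*l^5 - 0.85*l^4 - 1.84*l^3 + 2.48*l^2 + 0.31*l - 0.86
(3) = -1.92*k^2 + 10.79*k - 5.75
(4) = 1.98*c^2 - 0.01*c - 0.42
(5) = 5*g^5 + 13*g^4 + 9*g^3 - 6*g^2 - 7*g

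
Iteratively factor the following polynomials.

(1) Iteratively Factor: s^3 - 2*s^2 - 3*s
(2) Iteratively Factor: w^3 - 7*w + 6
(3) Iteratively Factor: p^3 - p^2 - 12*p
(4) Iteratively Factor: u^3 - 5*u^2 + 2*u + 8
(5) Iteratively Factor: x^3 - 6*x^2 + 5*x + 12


(1) = (s + 1)*(s^2 - 3*s) = s*(s + 1)*(s - 3)
(2) = (w - 1)*(w^2 + w - 6) = (w - 2)*(w - 1)*(w + 3)
(3) = (p)*(p^2 - p - 12) = p*(p + 3)*(p - 4)
(4) = (u - 4)*(u^2 - u - 2) = (u - 4)*(u - 2)*(u + 1)
(5) = (x - 3)*(x^2 - 3*x - 4) = (x - 3)*(x + 1)*(x - 4)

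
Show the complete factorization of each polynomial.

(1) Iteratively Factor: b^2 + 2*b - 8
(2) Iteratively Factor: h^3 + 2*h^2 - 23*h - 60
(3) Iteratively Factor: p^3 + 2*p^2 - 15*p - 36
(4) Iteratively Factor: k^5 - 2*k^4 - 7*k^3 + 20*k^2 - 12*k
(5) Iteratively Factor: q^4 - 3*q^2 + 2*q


(1) = (b - 2)*(b + 4)
(2) = (h + 3)*(h^2 - h - 20) = (h - 5)*(h + 3)*(h + 4)
(3) = (p + 3)*(p^2 - p - 12) = (p - 4)*(p + 3)*(p + 3)
(4) = (k - 1)*(k^4 - k^3 - 8*k^2 + 12*k) = (k - 2)*(k - 1)*(k^3 + k^2 - 6*k) = k*(k - 2)*(k - 1)*(k^2 + k - 6) = k*(k - 2)*(k - 1)*(k + 3)*(k - 2)
(5) = (q - 1)*(q^3 + q^2 - 2*q) = q*(q - 1)*(q^2 + q - 2) = q*(q - 1)^2*(q + 2)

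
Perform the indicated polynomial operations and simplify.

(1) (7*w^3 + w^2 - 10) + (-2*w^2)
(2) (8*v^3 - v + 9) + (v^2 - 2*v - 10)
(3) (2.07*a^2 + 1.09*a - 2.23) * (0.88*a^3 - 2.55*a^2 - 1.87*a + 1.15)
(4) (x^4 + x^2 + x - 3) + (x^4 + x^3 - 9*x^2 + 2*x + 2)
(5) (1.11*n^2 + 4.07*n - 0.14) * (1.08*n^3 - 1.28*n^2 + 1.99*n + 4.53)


(1) = 7*w^3 - w^2 - 10
(2) = 8*v^3 + v^2 - 3*v - 1
(3) = 1.8216*a^5 - 4.3193*a^4 - 8.6128*a^3 + 6.0287*a^2 + 5.4236*a - 2.5645
(4) = 2*x^4 + x^3 - 8*x^2 + 3*x - 1
(5) = 1.1988*n^5 + 2.9748*n^4 - 3.1519*n^3 + 13.3068*n^2 + 18.1585*n - 0.6342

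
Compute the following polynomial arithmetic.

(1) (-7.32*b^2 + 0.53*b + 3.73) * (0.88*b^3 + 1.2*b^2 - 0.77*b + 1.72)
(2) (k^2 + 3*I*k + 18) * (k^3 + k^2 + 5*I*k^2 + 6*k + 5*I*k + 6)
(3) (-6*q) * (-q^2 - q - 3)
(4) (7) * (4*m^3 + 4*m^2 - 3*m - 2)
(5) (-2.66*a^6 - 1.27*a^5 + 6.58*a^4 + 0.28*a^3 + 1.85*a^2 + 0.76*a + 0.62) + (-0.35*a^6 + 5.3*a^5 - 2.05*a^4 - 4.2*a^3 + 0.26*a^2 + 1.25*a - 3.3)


(1) = -6.4416*b^5 - 8.3176*b^4 + 9.5548*b^3 - 8.5225*b^2 - 1.9605*b + 6.4156
(2) = k^5 + k^4 + 8*I*k^4 + 9*k^3 + 8*I*k^3 + 9*k^2 + 108*I*k^2 + 108*k + 108*I*k + 108
(3) = 6*q^3 + 6*q^2 + 18*q
(4) = 28*m^3 + 28*m^2 - 21*m - 14
(5) = -3.01*a^6 + 4.03*a^5 + 4.53*a^4 - 3.92*a^3 + 2.11*a^2 + 2.01*a - 2.68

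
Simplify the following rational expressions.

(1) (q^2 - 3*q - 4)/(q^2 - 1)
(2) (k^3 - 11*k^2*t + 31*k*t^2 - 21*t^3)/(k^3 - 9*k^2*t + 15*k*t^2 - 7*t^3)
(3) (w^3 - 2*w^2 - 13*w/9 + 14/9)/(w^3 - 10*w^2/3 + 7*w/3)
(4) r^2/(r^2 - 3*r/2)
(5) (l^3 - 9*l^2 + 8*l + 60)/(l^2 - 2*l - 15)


(1) = (q - 4)/(q - 1)
(2) = (-k + 3*t)/(-k + t)
(3) = (3*w^2 + w - 2)/(3*w^2 - 3*w)
(4) = 2*r/(2*r - 3)
(5) = (l^2 - 4*l - 12)/(l + 3)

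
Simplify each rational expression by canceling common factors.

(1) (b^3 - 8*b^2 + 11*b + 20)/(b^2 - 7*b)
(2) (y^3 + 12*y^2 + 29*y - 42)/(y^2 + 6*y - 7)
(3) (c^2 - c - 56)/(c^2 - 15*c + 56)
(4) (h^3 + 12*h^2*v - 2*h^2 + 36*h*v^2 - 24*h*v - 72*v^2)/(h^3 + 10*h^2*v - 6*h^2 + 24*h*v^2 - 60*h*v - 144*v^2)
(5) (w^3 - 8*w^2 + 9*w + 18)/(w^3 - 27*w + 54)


(1) = (b^3 - 8*b^2 + 11*b + 20)/(b^2 - 7*b)
(2) = y + 6
(3) = (c + 7)/(c - 7)
(4) = (h^2 + 6*h*v - 2*h - 12*v)/(h^2 + 4*h*v - 6*h - 24*v)
(5) = (w^2 - 5*w - 6)/(w^2 + 3*w - 18)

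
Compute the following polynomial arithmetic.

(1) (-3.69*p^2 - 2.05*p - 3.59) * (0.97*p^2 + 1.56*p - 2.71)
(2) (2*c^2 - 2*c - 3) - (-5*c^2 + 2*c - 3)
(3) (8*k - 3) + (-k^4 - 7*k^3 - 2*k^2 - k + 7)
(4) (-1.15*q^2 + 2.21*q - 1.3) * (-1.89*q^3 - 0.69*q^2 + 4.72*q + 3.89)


(1) = -3.5793*p^4 - 7.7449*p^3 + 3.3196*p^2 - 0.0449*p + 9.7289
(2) = 7*c^2 - 4*c
(3) = -k^4 - 7*k^3 - 2*k^2 + 7*k + 4
(4) = 2.1735*q^5 - 3.3834*q^4 - 4.4959*q^3 + 6.8547*q^2 + 2.4609*q - 5.057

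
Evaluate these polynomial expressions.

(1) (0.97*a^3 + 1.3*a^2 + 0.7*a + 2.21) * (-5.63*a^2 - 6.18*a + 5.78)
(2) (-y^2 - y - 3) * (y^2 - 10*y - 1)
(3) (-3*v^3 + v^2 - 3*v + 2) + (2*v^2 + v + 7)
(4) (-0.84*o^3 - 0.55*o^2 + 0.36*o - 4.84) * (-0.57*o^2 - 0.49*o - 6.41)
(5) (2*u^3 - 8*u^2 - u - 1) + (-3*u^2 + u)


(1) = -5.4611*a^5 - 13.3136*a^4 - 6.3684*a^3 - 9.2543*a^2 - 9.6118*a + 12.7738
(2) = -y^4 + 9*y^3 + 8*y^2 + 31*y + 3
(3) = -3*v^3 + 3*v^2 - 2*v + 9
(4) = 0.4788*o^5 + 0.7251*o^4 + 5.4487*o^3 + 6.1079*o^2 + 0.064*o + 31.0244
(5) = 2*u^3 - 11*u^2 - 1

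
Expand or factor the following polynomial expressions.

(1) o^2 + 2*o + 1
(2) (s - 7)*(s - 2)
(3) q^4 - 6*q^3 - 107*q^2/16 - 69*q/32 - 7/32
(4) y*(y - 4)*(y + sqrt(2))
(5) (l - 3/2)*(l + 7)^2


(1) = (o + 1)^2
(2) = s^2 - 9*s + 14
(3) = (q - 7)*(q + 1/4)^2*(q + 1/2)
(4) = y^3 - 4*y^2 + sqrt(2)*y^2 - 4*sqrt(2)*y
(5) = l^3 + 25*l^2/2 + 28*l - 147/2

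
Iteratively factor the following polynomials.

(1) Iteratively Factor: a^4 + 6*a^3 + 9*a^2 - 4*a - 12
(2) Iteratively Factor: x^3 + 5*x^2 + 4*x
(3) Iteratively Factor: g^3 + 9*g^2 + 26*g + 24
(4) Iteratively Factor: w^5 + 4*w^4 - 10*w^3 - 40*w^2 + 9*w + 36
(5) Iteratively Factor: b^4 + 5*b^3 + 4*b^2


(1) = (a + 2)*(a^3 + 4*a^2 + a - 6) = (a - 1)*(a + 2)*(a^2 + 5*a + 6) = (a - 1)*(a + 2)*(a + 3)*(a + 2)
(2) = (x + 4)*(x^2 + x) = (x + 1)*(x + 4)*(x)
(3) = (g + 4)*(g^2 + 5*g + 6) = (g + 2)*(g + 4)*(g + 3)
(4) = (w + 4)*(w^4 - 10*w^2 + 9) = (w - 3)*(w + 4)*(w^3 + 3*w^2 - w - 3) = (w - 3)*(w - 1)*(w + 4)*(w^2 + 4*w + 3) = (w - 3)*(w - 1)*(w + 1)*(w + 4)*(w + 3)
(5) = (b + 1)*(b^3 + 4*b^2) = b*(b + 1)*(b^2 + 4*b) = b^2*(b + 1)*(b + 4)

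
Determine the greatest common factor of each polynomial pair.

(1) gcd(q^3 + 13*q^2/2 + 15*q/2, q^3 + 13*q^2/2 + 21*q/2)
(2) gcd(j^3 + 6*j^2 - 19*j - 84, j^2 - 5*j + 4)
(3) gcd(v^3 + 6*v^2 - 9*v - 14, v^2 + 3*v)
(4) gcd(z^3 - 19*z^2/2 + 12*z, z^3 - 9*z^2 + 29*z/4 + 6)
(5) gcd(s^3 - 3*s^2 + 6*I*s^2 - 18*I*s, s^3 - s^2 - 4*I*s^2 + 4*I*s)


(1) = gcd(q*(q + 3/2)*(q + 5), q*(q + 3)*(q + 7/2)) = q
(2) = j - 4
(3) = 1
(4) = gcd(z*(z - 8)*(z - 3/2), (z - 8)*(z - 3/2)*(z + 1/2)) = z^2 - 19*z/2 + 12
(5) = s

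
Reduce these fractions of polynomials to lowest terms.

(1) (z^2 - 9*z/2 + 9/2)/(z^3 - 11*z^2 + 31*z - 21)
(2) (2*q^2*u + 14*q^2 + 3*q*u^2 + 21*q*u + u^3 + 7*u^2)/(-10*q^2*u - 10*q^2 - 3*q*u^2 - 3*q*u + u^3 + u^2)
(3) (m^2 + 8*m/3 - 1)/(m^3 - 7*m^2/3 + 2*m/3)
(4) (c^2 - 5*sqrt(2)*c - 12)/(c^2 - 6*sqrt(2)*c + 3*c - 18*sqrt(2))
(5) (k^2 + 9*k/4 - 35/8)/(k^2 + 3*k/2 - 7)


(1) = (2*z - 3)/(2*z^2 - 16*z + 14)
(2) = (-q*u - 7*q - u^2 - 7*u)/(5*q*u + 5*q - u^2 - u)
(3) = (m + 3)/(m^2 - 2*m)
(4) = (c + sqrt(2))/(c + 3)
(5) = (4*k - 5)/(4*k - 8)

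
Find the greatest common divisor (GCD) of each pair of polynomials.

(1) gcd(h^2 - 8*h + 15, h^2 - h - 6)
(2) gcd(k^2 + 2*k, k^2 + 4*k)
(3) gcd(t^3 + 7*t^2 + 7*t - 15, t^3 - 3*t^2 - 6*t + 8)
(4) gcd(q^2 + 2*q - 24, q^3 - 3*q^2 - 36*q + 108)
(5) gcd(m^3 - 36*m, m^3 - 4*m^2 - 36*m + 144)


(1) = h - 3
(2) = k
(3) = t - 1
(4) = gcd((q - 4)*(q + 6), (q - 6)*(q - 3)*(q + 6)) = q + 6
(5) = m^2 - 36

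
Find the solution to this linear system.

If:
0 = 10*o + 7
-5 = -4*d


Then:
d = 5/4
o = -7/10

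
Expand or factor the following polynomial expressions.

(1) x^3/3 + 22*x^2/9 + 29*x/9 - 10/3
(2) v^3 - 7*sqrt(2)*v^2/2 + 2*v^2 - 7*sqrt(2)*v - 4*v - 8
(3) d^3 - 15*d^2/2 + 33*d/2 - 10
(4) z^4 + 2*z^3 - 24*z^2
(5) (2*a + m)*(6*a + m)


(1) = (x/3 + 1)*(x - 2/3)*(x + 5)
(2) = (v + 2)*(v - 4*sqrt(2))*(v + sqrt(2)/2)
(3) = (d - 4)*(d - 5/2)*(d - 1)
(4) = z^2*(z - 4)*(z + 6)
(5) = 12*a^2 + 8*a*m + m^2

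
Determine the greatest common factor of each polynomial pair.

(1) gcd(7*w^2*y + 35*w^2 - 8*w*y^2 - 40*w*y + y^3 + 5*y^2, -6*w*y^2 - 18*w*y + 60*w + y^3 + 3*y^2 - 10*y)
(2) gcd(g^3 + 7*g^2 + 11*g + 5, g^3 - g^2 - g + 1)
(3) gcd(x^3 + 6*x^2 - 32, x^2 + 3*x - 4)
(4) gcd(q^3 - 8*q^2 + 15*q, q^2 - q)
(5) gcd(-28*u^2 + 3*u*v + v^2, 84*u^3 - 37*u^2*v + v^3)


(1) = gcd((-7*w + y)*(-w + y)*(y + 5), (-6*w + y)*(y - 2)*(y + 5)) = y + 5
(2) = g + 1
(3) = x + 4
(4) = q
(5) = 28*u^2 - 3*u*v - v^2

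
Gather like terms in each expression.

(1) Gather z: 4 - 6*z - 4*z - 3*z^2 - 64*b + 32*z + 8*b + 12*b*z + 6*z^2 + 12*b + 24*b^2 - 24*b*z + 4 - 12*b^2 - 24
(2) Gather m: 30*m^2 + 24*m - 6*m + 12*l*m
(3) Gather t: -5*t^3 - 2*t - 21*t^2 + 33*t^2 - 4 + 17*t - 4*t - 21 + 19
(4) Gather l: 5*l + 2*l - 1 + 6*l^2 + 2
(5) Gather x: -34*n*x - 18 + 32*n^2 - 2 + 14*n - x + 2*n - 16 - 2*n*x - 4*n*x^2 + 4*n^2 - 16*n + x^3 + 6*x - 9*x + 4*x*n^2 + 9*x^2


(1) = 12*b^2 - 44*b + 3*z^2 + z*(22 - 12*b) - 16
(2) = 30*m^2 + m*(12*l + 18)
(3) = -5*t^3 + 12*t^2 + 11*t - 6
(4) = 6*l^2 + 7*l + 1
(5) = 36*n^2 + x^3 + x^2*(9 - 4*n) + x*(4*n^2 - 36*n - 4) - 36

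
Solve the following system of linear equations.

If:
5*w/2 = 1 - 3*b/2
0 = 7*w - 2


Then:
b = 4/21
w = 2/7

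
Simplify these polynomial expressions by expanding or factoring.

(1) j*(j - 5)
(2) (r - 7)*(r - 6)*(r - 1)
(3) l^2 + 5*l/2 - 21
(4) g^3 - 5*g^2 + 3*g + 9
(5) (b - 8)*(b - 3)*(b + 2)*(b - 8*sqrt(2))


(1) = j^2 - 5*j
(2) = r^3 - 14*r^2 + 55*r - 42
(3) = (l - 7/2)*(l + 6)
(4) = (g - 3)^2*(g + 1)
(5) = b^4 - 8*sqrt(2)*b^3 - 9*b^3 + 2*b^2 + 72*sqrt(2)*b^2 - 16*sqrt(2)*b + 48*b - 384*sqrt(2)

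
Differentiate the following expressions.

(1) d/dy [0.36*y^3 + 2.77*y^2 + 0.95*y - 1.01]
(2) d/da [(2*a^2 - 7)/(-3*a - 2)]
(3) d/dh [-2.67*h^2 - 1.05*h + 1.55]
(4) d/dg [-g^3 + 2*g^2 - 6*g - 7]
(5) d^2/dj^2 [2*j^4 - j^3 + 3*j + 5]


(1) = 1.08*y^2 + 5.54*y + 0.95
(2) = (6*a^2 - 4*a*(3*a + 2) - 21)/(3*a + 2)^2
(3) = -5.34*h - 1.05
(4) = -3*g^2 + 4*g - 6
(5) = 6*j*(4*j - 1)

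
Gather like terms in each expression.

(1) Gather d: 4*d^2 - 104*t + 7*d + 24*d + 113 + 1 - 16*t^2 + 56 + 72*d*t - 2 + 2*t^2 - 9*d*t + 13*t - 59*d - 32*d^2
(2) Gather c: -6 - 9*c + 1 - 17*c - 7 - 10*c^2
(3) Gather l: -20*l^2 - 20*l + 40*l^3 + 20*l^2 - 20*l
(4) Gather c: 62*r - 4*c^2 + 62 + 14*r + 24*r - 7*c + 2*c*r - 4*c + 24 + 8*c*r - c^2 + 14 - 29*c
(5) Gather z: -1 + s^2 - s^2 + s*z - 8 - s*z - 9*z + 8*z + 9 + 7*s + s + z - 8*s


(1) = -28*d^2 + d*(63*t - 28) - 14*t^2 - 91*t + 168
(2) = -10*c^2 - 26*c - 12
(3) = 40*l^3 - 40*l
(4) = -5*c^2 + c*(10*r - 40) + 100*r + 100
(5) = 0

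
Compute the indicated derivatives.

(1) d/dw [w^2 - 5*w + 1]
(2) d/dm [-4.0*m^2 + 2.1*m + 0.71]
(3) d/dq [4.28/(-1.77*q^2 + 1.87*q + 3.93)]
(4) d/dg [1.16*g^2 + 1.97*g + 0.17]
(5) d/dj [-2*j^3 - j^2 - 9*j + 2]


(1) = 2*w - 5
(2) = 2.1 - 8.0*m
(3) = (15.1512*q - 8.0036)/(-1.77*q^2 + 1.87*q + 3.93)^2
(4) = 2.32*g + 1.97
(5) = -6*j^2 - 2*j - 9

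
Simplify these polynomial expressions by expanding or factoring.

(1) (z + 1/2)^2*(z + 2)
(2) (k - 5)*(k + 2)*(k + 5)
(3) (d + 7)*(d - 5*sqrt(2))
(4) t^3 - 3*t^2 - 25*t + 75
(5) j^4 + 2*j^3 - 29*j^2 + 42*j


(1) = z^3 + 3*z^2 + 9*z/4 + 1/2
(2) = k^3 + 2*k^2 - 25*k - 50
(3) = d^2 - 5*sqrt(2)*d + 7*d - 35*sqrt(2)
(4) = (t - 5)*(t - 3)*(t + 5)
(5) = j*(j - 3)*(j - 2)*(j + 7)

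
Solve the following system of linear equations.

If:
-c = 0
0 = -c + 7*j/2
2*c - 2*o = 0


Then:
c = 0
j = 0
o = 0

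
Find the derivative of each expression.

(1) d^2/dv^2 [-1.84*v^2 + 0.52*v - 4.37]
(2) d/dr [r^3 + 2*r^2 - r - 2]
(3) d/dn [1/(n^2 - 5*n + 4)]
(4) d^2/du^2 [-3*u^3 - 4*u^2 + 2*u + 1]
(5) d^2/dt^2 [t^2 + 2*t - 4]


(1) = -3.68000000000000
(2) = 3*r^2 + 4*r - 1
(3) = (5 - 2*n)/(n^2 - 5*n + 4)^2
(4) = -18*u - 8
(5) = 2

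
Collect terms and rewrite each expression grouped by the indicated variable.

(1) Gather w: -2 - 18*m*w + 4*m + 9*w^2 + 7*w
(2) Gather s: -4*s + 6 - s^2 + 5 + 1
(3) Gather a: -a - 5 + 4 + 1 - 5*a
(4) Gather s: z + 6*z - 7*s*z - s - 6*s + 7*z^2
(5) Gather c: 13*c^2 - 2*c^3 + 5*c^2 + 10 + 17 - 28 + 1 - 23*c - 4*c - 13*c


(1) = 4*m + 9*w^2 + w*(7 - 18*m) - 2
(2) = -s^2 - 4*s + 12
(3) = -6*a
(4) = s*(-7*z - 7) + 7*z^2 + 7*z
(5) = -2*c^3 + 18*c^2 - 40*c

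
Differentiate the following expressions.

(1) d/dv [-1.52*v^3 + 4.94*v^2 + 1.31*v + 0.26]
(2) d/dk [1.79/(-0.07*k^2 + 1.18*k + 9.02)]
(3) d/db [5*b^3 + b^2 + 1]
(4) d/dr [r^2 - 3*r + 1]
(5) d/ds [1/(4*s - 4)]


(1) = -4.56*v^2 + 9.88*v + 1.31
(2) = (0.2506*k - 2.1122)/(-0.07*k^2 + 1.18*k + 9.02)^2
(3) = b*(15*b + 2)
(4) = 2*r - 3
(5) = -1/(4*(s - 1)^2)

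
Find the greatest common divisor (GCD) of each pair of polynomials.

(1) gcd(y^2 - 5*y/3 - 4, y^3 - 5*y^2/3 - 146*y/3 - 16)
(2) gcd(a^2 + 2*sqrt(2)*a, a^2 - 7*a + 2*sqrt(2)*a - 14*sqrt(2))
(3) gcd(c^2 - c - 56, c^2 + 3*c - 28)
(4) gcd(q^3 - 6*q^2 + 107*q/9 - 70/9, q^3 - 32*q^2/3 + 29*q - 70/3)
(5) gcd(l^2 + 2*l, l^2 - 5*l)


(1) = 1
(2) = gcd(a*(a + 2*sqrt(2)), (a - 7)*(a + 2*sqrt(2))) = a + 2*sqrt(2)
(3) = gcd((c - 8)*(c + 7), (c - 4)*(c + 7)) = c + 7
(4) = gcd((q - 7/3)*(q - 2)*(q - 5/3), (q - 7)*(q - 2)*(q - 5/3)) = q^2 - 11*q/3 + 10/3
(5) = l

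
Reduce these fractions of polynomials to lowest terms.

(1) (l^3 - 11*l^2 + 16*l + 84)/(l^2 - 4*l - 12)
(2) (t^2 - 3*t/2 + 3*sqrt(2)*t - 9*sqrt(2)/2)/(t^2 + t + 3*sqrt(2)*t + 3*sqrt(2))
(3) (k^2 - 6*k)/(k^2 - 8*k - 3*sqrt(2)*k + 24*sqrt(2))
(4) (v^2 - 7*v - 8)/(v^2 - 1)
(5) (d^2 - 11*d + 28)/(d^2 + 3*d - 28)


(1) = l - 7
(2) = (2*t - 3)/(2*t + 2)
(3) = (k^2 - 6*k)/(k^2 + k*(-8 - 3*sqrt(2)) + 24*sqrt(2))
(4) = (v - 8)/(v - 1)
(5) = (d - 7)/(d + 7)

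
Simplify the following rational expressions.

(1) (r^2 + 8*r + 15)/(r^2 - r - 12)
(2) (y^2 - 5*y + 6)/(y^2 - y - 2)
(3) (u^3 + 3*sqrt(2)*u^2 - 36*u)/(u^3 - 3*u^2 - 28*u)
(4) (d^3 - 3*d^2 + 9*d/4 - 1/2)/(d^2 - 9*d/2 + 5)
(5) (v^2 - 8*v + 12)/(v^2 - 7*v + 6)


(1) = (r + 5)/(r - 4)
(2) = (y - 3)/(y + 1)
(3) = (u^2 + 3*sqrt(2)*u - 36)/(u^2 - 3*u - 28)
(4) = (4*d^2 - 4*d + 1)/(4*d - 10)
(5) = (v - 2)/(v - 1)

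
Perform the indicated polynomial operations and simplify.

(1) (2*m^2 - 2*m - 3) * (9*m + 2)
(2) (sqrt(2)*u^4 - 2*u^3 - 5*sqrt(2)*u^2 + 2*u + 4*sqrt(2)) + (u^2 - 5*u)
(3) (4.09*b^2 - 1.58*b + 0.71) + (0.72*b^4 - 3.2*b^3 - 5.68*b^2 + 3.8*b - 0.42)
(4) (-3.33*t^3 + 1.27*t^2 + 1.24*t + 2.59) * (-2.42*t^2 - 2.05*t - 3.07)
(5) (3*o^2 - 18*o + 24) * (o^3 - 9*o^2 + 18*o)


(1) = 18*m^3 - 14*m^2 - 31*m - 6
(2) = sqrt(2)*u^4 - 2*u^3 - 5*sqrt(2)*u^2 + u^2 - 3*u + 4*sqrt(2)
(3) = 0.72*b^4 - 3.2*b^3 - 1.59*b^2 + 2.22*b + 0.29
(4) = 8.0586*t^5 + 3.7531*t^4 + 4.6188*t^3 - 12.7087*t^2 - 9.1163*t - 7.9513
(5) = 3*o^5 - 45*o^4 + 240*o^3 - 540*o^2 + 432*o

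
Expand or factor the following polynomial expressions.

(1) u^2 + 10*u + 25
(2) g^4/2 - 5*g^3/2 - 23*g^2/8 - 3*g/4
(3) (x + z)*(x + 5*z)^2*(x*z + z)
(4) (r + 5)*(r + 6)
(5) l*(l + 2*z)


(1) = (u + 5)^2
(2) = g*(g/2 + 1/4)*(g - 6)*(g + 1/2)
(3) = x^4*z + 11*x^3*z^2 + x^3*z + 35*x^2*z^3 + 11*x^2*z^2 + 25*x*z^4 + 35*x*z^3 + 25*z^4
(4) = r^2 + 11*r + 30
(5) = l^2 + 2*l*z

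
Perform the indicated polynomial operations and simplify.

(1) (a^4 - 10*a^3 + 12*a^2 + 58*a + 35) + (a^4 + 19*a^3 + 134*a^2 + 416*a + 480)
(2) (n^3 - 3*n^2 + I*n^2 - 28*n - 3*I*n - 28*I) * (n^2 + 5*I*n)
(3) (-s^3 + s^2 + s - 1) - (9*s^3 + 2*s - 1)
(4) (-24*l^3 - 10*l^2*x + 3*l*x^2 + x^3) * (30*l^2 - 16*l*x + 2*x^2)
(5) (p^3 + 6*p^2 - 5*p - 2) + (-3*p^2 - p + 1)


(1) = 2*a^4 + 9*a^3 + 146*a^2 + 474*a + 515
(2) = n^5 - 3*n^4 + 6*I*n^4 - 33*n^3 - 18*I*n^3 + 15*n^2 - 168*I*n^2 + 140*n
(3) = -10*s^3 + s^2 - s
(4) = -720*l^5 + 84*l^4*x + 202*l^3*x^2 - 38*l^2*x^3 - 10*l*x^4 + 2*x^5
(5) = p^3 + 3*p^2 - 6*p - 1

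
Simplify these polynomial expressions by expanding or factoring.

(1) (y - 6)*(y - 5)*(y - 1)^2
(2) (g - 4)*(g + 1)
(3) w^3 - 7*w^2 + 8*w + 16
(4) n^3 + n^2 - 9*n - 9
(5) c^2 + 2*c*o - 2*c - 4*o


(1) = y^4 - 13*y^3 + 53*y^2 - 71*y + 30
(2) = g^2 - 3*g - 4
(3) = (w - 4)^2*(w + 1)
(4) = (n - 3)*(n + 1)*(n + 3)
(5) = (c - 2)*(c + 2*o)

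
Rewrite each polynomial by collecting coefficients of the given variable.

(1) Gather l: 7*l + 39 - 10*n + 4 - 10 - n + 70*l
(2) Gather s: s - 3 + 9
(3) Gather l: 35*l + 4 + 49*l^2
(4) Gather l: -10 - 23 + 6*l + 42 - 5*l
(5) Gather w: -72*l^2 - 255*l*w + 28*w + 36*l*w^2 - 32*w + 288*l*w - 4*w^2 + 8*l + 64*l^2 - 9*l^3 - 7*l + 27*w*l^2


(1) = 77*l - 11*n + 33
(2) = s + 6
(3) = 49*l^2 + 35*l + 4
(4) = l + 9
(5) = -9*l^3 - 8*l^2 + l + w^2*(36*l - 4) + w*(27*l^2 + 33*l - 4)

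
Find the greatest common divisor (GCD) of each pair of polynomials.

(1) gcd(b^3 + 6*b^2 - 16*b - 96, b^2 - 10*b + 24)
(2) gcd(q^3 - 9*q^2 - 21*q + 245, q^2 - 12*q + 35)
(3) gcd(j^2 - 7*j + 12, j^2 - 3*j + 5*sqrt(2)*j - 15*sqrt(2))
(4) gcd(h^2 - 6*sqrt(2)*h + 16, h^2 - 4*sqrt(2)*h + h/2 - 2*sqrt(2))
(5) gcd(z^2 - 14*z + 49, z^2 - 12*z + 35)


(1) = gcd((b - 4)*(b + 4)*(b + 6), (b - 6)*(b - 4)) = b - 4
(2) = gcd((q - 7)^2*(q + 5), (q - 7)*(q - 5)) = q - 7
(3) = gcd((j - 4)*(j - 3), (j - 3)*(j + 5*sqrt(2))) = j - 3
(4) = gcd((h - 4*sqrt(2))*(h - 2*sqrt(2)), (h + 1/2)*(h - 4*sqrt(2))) = h - 4*sqrt(2)
(5) = gcd((z - 7)^2, (z - 7)*(z - 5)) = z - 7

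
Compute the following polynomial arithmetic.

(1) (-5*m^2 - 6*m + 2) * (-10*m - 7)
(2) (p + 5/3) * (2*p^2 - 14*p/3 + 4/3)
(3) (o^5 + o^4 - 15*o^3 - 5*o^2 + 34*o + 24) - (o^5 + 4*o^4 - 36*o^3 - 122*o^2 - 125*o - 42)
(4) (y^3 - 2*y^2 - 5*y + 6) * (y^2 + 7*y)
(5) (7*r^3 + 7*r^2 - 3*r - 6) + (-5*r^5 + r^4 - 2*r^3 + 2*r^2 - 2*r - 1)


(1) = 50*m^3 + 95*m^2 + 22*m - 14
(2) = 2*p^3 - 4*p^2/3 - 58*p/9 + 20/9
(3) = -3*o^4 + 21*o^3 + 117*o^2 + 159*o + 66
(4) = y^5 + 5*y^4 - 19*y^3 - 29*y^2 + 42*y
(5) = -5*r^5 + r^4 + 5*r^3 + 9*r^2 - 5*r - 7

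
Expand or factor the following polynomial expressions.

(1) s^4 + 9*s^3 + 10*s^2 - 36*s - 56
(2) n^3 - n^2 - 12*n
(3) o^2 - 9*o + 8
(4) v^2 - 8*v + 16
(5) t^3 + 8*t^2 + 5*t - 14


(1) = (s - 2)*(s + 2)^2*(s + 7)
(2) = n*(n - 4)*(n + 3)
(3) = (o - 8)*(o - 1)
(4) = (v - 4)^2
(5) = (t - 1)*(t + 2)*(t + 7)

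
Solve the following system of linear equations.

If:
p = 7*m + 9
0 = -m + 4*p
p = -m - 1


Then:
No Solution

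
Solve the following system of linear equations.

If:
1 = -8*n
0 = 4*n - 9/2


Then:
No Solution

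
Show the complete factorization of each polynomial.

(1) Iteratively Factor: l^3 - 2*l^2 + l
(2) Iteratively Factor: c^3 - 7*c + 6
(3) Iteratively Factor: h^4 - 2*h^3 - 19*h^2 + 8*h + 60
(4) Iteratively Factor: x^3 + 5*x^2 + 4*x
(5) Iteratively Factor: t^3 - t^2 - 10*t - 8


(1) = (l - 1)*(l^2 - l) = (l - 1)^2*(l)
(2) = (c - 2)*(c^2 + 2*c - 3) = (c - 2)*(c - 1)*(c + 3)
(3) = (h - 5)*(h^3 + 3*h^2 - 4*h - 12) = (h - 5)*(h - 2)*(h^2 + 5*h + 6) = (h - 5)*(h - 2)*(h + 2)*(h + 3)
(4) = (x)*(x^2 + 5*x + 4) = x*(x + 4)*(x + 1)
(5) = (t - 4)*(t^2 + 3*t + 2) = (t - 4)*(t + 1)*(t + 2)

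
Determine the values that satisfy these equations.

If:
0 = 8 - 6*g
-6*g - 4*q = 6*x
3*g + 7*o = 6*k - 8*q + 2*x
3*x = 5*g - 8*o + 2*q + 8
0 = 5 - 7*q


Then:
g = 4/3
k = 193/36
o = 113/42
q = 5/7
x = -38/21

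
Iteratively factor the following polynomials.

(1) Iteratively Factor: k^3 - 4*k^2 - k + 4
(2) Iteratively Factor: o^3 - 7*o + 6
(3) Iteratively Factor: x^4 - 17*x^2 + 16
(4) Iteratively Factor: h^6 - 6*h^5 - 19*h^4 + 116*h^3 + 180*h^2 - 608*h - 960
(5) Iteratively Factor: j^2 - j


(1) = (k + 1)*(k^2 - 5*k + 4) = (k - 4)*(k + 1)*(k - 1)
(2) = (o - 2)*(o^2 + 2*o - 3) = (o - 2)*(o + 3)*(o - 1)
(3) = (x - 4)*(x^3 + 4*x^2 - x - 4) = (x - 4)*(x + 1)*(x^2 + 3*x - 4) = (x - 4)*(x + 1)*(x + 4)*(x - 1)
(4) = (h + 2)*(h^5 - 8*h^4 - 3*h^3 + 122*h^2 - 64*h - 480) = (h - 5)*(h + 2)*(h^4 - 3*h^3 - 18*h^2 + 32*h + 96) = (h - 5)*(h - 4)*(h + 2)*(h^3 + h^2 - 14*h - 24) = (h - 5)*(h - 4)*(h + 2)*(h + 3)*(h^2 - 2*h - 8) = (h - 5)*(h - 4)^2*(h + 2)*(h + 3)*(h + 2)
(5) = (j)*(j - 1)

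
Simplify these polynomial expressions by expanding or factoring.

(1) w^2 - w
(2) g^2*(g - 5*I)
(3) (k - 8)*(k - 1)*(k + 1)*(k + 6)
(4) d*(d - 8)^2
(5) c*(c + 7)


(1) = w*(w - 1)
(2) = g^3 - 5*I*g^2
(3) = k^4 - 2*k^3 - 49*k^2 + 2*k + 48
(4) = d^3 - 16*d^2 + 64*d
(5) = c^2 + 7*c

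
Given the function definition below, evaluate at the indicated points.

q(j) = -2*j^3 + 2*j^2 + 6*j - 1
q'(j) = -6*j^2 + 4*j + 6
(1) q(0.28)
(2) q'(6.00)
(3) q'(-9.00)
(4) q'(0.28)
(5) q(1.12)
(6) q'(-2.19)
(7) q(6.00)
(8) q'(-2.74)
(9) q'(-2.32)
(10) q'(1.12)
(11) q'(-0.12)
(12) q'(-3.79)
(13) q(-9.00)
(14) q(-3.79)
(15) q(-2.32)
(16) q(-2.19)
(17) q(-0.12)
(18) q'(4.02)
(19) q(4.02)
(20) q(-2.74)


(1) = 0.79
(2) = -186.00
(3) = -516.00
(4) = 6.65
(5) = 5.42
(6) = -31.54
(7) = -325.00
(8) = -50.01
(9) = -35.57
(10) = 2.95
(11) = 5.43
(12) = -95.34
(13) = 1565.00
(14) = 113.87
(15) = 20.82
(16) = 16.46
(17) = -1.69
(18) = -74.88
(19) = -74.49
(20) = 38.72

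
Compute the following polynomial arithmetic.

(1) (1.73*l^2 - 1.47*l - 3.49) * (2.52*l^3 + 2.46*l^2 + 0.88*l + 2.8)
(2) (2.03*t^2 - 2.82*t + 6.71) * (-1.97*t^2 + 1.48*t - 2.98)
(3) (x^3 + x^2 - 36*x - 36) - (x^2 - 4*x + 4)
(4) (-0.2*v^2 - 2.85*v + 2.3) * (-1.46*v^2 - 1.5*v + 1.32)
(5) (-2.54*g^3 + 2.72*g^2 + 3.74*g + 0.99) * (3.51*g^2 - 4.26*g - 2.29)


(1) = 4.3596*l^5 + 0.5514*l^4 - 10.8886*l^3 - 5.035*l^2 - 7.1872*l - 9.772
(2) = -3.9991*t^4 + 8.5598*t^3 - 23.4417*t^2 + 18.3344*t - 19.9958
(3) = x^3 - 32*x - 40
(4) = 0.292*v^4 + 4.461*v^3 + 0.653*v^2 - 7.212*v + 3.036
(5) = -8.9154*g^5 + 20.3676*g^4 + 7.3568*g^3 - 18.6863*g^2 - 12.782*g - 2.2671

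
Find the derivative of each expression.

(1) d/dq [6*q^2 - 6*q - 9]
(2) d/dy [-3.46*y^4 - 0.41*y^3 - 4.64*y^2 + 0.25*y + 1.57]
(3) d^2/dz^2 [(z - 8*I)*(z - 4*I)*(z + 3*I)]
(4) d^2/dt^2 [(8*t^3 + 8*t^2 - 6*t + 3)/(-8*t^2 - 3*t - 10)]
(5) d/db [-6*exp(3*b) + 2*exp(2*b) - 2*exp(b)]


(1) = 12*q - 6
(2) = -13.84*y^3 - 1.23*y^2 - 9.28*y + 0.25
(3) = 6*z - 18*I
(4) = 26*(88*t^3 + 48*t^2 - 312*t - 59)/(512*t^6 + 576*t^5 + 2136*t^4 + 1467*t^3 + 2670*t^2 + 900*t + 1000)
(5) = (-18*exp(2*b) + 4*exp(b) - 2)*exp(b)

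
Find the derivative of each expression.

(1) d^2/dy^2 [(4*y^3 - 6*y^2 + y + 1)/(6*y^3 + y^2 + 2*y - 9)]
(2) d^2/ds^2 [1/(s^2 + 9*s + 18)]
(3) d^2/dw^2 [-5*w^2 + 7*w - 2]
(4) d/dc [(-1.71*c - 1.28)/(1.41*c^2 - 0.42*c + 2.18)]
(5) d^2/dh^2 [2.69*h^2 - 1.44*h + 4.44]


(1) = 2*(-240*y^3 - 756*y^2 + 198*y + 455)/(216*y^6 + 756*y^5 + 1854*y^4 + 2611*y^3 + 2781*y^2 + 1701*y + 729)
(2) = 2*(-s^2 - 9*s + (2*s + 9)^2 - 18)/(s^2 + 9*s + 18)^3
(3) = -10
(4) = (2.4111*c^2 + 3.6096*c - 4.2654)/(1.9881*c^4 - 1.1844*c^3 + 6.324*c^2 - 1.8312*c + 4.7524)
(5) = 5.38000000000000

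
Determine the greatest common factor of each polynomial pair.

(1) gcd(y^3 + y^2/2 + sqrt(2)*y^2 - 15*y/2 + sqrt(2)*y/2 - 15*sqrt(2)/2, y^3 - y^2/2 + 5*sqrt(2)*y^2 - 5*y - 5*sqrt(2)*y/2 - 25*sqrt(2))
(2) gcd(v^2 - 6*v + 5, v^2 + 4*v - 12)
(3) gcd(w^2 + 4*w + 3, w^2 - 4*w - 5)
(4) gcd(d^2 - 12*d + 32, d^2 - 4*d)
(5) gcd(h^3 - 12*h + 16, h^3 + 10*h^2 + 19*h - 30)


(1) = y - 5/2
(2) = gcd((v - 5)*(v - 1), (v - 2)*(v + 6)) = 1
(3) = gcd((w + 1)*(w + 3), (w - 5)*(w + 1)) = w + 1
(4) = d - 4
(5) = 1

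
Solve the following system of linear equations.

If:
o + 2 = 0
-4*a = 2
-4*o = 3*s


Then:
a = -1/2
o = -2
s = 8/3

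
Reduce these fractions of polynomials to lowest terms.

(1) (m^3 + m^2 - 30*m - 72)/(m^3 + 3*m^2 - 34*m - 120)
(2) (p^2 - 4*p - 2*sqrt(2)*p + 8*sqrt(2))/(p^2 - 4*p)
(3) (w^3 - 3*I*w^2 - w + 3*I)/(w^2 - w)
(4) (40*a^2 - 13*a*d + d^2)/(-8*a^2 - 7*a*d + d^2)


(1) = (m + 3)/(m + 5)
(2) = (p - 2*sqrt(2))/p
(3) = (w^2 + w*(1 - 3*I) - 3*I)/w
(4) = (-5*a + d)/(a + d)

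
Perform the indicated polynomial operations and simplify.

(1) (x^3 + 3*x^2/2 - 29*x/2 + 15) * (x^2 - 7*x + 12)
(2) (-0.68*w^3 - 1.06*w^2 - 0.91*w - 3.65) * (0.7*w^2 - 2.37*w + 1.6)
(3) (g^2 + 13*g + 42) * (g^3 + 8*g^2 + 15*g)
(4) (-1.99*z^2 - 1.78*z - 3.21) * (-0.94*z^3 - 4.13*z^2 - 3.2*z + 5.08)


(1) = x^5 - 11*x^4/2 - 13*x^3 + 269*x^2/2 - 279*x + 180
(2) = -0.476*w^5 + 0.8696*w^4 + 0.7872*w^3 - 2.0943*w^2 + 7.1945*w - 5.84
(3) = g^5 + 21*g^4 + 161*g^3 + 531*g^2 + 630*g
(4) = 1.8706*z^5 + 9.8919*z^4 + 16.7368*z^3 + 8.8441*z^2 + 1.2296*z - 16.3068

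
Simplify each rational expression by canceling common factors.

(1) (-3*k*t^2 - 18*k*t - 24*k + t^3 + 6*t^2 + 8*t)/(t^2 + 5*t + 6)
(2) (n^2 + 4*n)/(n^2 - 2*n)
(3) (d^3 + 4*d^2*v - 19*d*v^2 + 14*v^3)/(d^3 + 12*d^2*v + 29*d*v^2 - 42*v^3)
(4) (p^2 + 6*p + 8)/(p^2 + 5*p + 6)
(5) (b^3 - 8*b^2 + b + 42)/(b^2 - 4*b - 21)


(1) = (-3*k*t - 12*k + t^2 + 4*t)/(t + 3)
(2) = (n + 4)/(n - 2)
(3) = (d - 2*v)/(d + 6*v)
(4) = (p + 4)/(p + 3)
(5) = (b^2 - b - 6)/(b + 3)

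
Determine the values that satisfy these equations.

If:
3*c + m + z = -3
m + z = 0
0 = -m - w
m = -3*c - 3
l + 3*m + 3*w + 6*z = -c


Then:
c = -1
l = 1
m = 0
w = 0
z = 0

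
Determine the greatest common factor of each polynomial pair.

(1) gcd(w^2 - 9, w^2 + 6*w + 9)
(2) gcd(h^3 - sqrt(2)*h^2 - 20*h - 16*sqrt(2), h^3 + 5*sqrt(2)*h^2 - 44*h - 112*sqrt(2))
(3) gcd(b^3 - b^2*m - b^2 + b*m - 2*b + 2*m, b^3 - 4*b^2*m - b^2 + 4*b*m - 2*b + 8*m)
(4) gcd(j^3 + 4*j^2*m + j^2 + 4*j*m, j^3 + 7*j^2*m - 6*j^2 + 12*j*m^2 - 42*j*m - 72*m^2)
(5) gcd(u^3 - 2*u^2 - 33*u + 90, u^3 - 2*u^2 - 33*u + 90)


(1) = gcd((w - 3)*(w + 3), (w + 3)^2) = w + 3
(2) = h^2 - 2*sqrt(2)*h - 16
(3) = b^2 - b - 2
(4) = gcd(j*(j + 1)*(j + 4*m), (j - 6)*(j + 3*m)*(j + 4*m)) = j + 4*m
(5) = gcd((u - 5)*(u - 3)*(u + 6), (u - 5)*(u - 3)*(u + 6)) = u^3 - 2*u^2 - 33*u + 90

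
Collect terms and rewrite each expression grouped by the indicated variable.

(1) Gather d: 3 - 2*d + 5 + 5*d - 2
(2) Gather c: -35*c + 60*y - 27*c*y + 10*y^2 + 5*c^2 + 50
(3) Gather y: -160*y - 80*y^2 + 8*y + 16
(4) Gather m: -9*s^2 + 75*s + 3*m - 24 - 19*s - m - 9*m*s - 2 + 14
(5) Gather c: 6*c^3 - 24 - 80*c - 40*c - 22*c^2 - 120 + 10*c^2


(1) = 3*d + 6
(2) = 5*c^2 + c*(-27*y - 35) + 10*y^2 + 60*y + 50
(3) = -80*y^2 - 152*y + 16
(4) = m*(2 - 9*s) - 9*s^2 + 56*s - 12
(5) = 6*c^3 - 12*c^2 - 120*c - 144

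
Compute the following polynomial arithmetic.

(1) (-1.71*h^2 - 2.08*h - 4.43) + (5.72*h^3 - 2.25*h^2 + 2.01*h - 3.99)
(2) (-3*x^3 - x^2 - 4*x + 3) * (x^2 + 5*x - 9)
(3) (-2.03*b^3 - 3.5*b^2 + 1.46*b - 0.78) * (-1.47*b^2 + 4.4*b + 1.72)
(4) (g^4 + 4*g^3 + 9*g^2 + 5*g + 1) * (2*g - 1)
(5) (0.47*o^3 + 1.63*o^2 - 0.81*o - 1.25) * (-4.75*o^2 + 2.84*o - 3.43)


(1) = 5.72*h^3 - 3.96*h^2 - 0.07*h - 8.42
(2) = -3*x^5 - 16*x^4 + 18*x^3 - 8*x^2 + 51*x - 27
(3) = 2.9841*b^5 - 3.787*b^4 - 21.0378*b^3 + 1.5506*b^2 - 0.9208*b - 1.3416
(4) = 2*g^5 + 7*g^4 + 14*g^3 + g^2 - 3*g - 1
(5) = -2.2325*o^5 - 6.4077*o^4 + 6.8646*o^3 - 1.9538*o^2 - 0.7717*o + 4.2875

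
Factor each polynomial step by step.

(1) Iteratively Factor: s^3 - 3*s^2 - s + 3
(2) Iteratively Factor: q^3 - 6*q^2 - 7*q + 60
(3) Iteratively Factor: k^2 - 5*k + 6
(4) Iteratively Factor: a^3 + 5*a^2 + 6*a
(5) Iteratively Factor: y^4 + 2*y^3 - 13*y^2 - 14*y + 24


(1) = (s - 3)*(s^2 - 1) = (s - 3)*(s - 1)*(s + 1)
(2) = (q - 5)*(q^2 - q - 12) = (q - 5)*(q + 3)*(q - 4)
(3) = (k - 2)*(k - 3)
(4) = (a)*(a^2 + 5*a + 6) = a*(a + 2)*(a + 3)
(5) = (y + 4)*(y^3 - 2*y^2 - 5*y + 6) = (y + 2)*(y + 4)*(y^2 - 4*y + 3) = (y - 3)*(y + 2)*(y + 4)*(y - 1)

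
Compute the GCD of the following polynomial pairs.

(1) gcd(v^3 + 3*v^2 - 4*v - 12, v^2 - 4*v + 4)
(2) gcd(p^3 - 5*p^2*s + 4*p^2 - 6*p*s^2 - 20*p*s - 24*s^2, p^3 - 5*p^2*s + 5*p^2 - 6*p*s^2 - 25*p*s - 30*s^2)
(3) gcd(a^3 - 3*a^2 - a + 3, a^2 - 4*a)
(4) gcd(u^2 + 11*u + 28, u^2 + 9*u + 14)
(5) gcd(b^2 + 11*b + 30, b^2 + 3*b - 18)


(1) = v - 2
(2) = p^2 - 5*p*s - 6*s^2
(3) = 1
(4) = gcd((u + 4)*(u + 7), (u + 2)*(u + 7)) = u + 7
(5) = b + 6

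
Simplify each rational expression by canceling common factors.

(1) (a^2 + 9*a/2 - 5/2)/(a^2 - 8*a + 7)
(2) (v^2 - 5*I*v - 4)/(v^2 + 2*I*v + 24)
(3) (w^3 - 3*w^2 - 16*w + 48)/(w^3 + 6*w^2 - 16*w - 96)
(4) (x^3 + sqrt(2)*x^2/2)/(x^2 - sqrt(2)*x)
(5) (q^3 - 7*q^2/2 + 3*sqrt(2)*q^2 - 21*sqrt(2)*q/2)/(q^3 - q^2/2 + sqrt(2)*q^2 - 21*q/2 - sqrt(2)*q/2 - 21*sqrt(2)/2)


(1) = (2*a^2 + 9*a - 5)/(2*a^2 - 16*a + 14)
(2) = (v - I)/(v + 6*I)
(3) = (w - 3)/(w + 6)
(4) = (2*x^2 + sqrt(2)*x)/(2*x - 2*sqrt(2))
(5) = (4*q^2 + 12*sqrt(2)*q)/(4*q^2 + q*(4*sqrt(2) + 12) + 12*sqrt(2))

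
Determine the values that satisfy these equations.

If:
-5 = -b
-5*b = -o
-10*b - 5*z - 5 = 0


Then:
b = 5
o = 25
z = -11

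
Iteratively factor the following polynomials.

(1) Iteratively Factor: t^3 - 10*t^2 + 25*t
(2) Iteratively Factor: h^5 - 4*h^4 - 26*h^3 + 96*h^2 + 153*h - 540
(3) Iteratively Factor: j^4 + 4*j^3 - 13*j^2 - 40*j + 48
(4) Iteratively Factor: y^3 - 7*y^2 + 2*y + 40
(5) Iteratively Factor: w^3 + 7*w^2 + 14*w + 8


(1) = (t - 5)*(t^2 - 5*t) = t*(t - 5)*(t - 5)
(2) = (h + 3)*(h^4 - 7*h^3 - 5*h^2 + 111*h - 180) = (h + 3)*(h + 4)*(h^3 - 11*h^2 + 39*h - 45) = (h - 3)*(h + 3)*(h + 4)*(h^2 - 8*h + 15) = (h - 5)*(h - 3)*(h + 3)*(h + 4)*(h - 3)
(3) = (j - 3)*(j^3 + 7*j^2 + 8*j - 16) = (j - 3)*(j - 1)*(j^2 + 8*j + 16) = (j - 3)*(j - 1)*(j + 4)*(j + 4)
(4) = (y - 4)*(y^2 - 3*y - 10) = (y - 5)*(y - 4)*(y + 2)
(5) = (w + 4)*(w^2 + 3*w + 2) = (w + 1)*(w + 4)*(w + 2)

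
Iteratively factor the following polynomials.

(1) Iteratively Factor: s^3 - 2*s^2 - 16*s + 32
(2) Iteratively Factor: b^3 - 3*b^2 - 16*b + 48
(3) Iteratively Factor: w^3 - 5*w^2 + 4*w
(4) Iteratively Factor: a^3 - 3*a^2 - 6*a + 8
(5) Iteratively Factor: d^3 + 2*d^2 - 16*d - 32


(1) = (s - 2)*(s^2 - 16) = (s - 4)*(s - 2)*(s + 4)
(2) = (b - 3)*(b^2 - 16) = (b - 3)*(b + 4)*(b - 4)
(3) = (w - 4)*(w^2 - w) = (w - 4)*(w - 1)*(w)
(4) = (a - 4)*(a^2 + a - 2) = (a - 4)*(a + 2)*(a - 1)
(5) = (d + 4)*(d^2 - 2*d - 8) = (d - 4)*(d + 4)*(d + 2)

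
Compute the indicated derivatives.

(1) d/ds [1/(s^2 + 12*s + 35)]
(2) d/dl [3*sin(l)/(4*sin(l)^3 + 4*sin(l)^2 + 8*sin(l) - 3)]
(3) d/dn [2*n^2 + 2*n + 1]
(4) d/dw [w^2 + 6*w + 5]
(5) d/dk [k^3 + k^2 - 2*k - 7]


(1) = 2*(-s - 6)/(s^2 + 12*s + 35)^2
(2) = -3*(8*sin(l)^3 + 4*sin(l)^2 + 3)*cos(l)/(4*sin(l)^2 + 11*sin(l) - sin(3*l) - 3)^2
(3) = 4*n + 2
(4) = 2*w + 6
(5) = 3*k^2 + 2*k - 2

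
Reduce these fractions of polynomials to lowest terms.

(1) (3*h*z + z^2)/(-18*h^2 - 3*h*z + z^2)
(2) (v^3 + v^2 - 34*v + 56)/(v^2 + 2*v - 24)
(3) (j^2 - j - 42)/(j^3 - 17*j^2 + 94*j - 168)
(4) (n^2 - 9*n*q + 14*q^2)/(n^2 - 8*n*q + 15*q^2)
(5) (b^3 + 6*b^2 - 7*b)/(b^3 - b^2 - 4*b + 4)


(1) = z/(-6*h + z)
(2) = (v^2 + 5*v - 14)/(v + 6)
(3) = (j + 6)/(j^2 - 10*j + 24)
(4) = (n^2 - 9*n*q + 14*q^2)/(n^2 - 8*n*q + 15*q^2)
(5) = (b^2 + 7*b)/(b^2 - 4)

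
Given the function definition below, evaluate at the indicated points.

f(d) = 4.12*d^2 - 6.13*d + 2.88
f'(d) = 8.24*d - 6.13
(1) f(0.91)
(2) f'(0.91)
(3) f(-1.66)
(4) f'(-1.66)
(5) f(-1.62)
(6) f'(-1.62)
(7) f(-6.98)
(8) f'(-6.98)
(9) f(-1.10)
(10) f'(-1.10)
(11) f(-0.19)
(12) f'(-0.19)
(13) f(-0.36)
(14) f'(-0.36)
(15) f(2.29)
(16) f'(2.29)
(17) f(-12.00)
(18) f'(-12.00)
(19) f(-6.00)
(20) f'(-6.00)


(1) = 0.71
(2) = 1.37
(3) = 24.41
(4) = -19.81
(5) = 23.62
(6) = -19.48
(7) = 246.40
(8) = -63.65
(9) = 14.61
(10) = -15.19
(11) = 4.19
(12) = -7.70
(13) = 5.62
(14) = -9.10
(15) = 10.45
(16) = 12.74
(17) = 669.72
(18) = -105.01
(19) = 187.98
(20) = -55.57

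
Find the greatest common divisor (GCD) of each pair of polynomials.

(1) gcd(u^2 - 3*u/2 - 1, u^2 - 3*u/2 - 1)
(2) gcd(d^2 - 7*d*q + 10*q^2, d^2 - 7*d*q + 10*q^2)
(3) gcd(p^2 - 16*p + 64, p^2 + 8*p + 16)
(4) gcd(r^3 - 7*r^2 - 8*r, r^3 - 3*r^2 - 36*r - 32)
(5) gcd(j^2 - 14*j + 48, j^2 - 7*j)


(1) = u^2 - 3*u/2 - 1
(2) = d^2 - 7*d*q + 10*q^2
(3) = 1
(4) = r^2 - 7*r - 8
(5) = 1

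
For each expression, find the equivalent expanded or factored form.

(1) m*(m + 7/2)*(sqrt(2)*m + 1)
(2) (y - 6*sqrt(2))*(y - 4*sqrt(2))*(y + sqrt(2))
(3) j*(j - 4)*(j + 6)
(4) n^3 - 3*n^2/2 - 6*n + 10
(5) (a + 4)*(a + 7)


(1) = sqrt(2)*m^3 + m^2 + 7*sqrt(2)*m^2/2 + 7*m/2
(2) = y^3 - 9*sqrt(2)*y^2 + 28*y + 48*sqrt(2)
(3) = j^3 + 2*j^2 - 24*j
(4) = (n - 2)^2*(n + 5/2)
(5) = a^2 + 11*a + 28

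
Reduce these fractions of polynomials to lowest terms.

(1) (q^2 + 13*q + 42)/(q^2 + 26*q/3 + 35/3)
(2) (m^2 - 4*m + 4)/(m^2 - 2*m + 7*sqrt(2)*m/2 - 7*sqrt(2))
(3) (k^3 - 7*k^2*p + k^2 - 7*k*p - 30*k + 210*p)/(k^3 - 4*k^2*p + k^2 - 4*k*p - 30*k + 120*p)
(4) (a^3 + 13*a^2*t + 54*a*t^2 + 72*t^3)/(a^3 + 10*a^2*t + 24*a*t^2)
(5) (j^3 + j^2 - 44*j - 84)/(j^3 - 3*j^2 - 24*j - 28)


(1) = (3*q + 18)/(3*q + 5)
(2) = (2*m - 4)/(2*m + 7*sqrt(2))
(3) = (-k + 7*p)/(-k + 4*p)
(4) = (a + 3*t)/a
(5) = (j + 6)/(j + 2)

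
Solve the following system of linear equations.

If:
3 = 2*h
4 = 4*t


Then:
h = 3/2
t = 1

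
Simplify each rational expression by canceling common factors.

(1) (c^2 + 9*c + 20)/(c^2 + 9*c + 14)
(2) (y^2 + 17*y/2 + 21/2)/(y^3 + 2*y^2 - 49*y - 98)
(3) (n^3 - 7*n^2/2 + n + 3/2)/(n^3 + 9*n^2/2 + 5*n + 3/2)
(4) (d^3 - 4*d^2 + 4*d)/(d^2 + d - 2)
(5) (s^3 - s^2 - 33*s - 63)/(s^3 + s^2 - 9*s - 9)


(1) = (c^2 + 9*c + 20)/(c^2 + 9*c + 14)
(2) = (2*y + 3)/(2*y^2 - 10*y - 28)
(3) = (n^2 - 4*n + 3)/(n^2 + 4*n + 3)
(4) = (d^3 - 4*d^2 + 4*d)/(d^2 + d - 2)
(5) = (s^2 - 4*s - 21)/(s^2 - 2*s - 3)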